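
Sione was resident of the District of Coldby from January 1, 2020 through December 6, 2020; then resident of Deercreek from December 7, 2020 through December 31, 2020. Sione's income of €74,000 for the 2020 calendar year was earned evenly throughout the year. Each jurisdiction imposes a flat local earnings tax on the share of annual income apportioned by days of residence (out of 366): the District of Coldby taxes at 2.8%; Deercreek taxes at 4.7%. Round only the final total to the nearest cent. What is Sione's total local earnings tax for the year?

€2,168.04

The District of Coldby, January 1 – December 6, 2020: 341 days → €74,000 × 2.8% × 341/366 = €1,930.4699
Deercreek, December 7 – December 31, 2020: 25 days → €74,000 × 4.7% × 25/366 = €237.5683
Total = €2,168.0383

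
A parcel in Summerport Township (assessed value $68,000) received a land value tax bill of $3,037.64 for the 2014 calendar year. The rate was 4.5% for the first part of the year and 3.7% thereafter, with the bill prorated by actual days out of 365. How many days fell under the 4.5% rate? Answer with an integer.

350 days

Let d = days at the first rate; then 365 − d days at the second rate.
$68,000 × [4.5%·d + 3.7%·(365−d)] / 365 = $3,037.64
Solving gives d = 350, so the new rate took effect on 17 December 2014.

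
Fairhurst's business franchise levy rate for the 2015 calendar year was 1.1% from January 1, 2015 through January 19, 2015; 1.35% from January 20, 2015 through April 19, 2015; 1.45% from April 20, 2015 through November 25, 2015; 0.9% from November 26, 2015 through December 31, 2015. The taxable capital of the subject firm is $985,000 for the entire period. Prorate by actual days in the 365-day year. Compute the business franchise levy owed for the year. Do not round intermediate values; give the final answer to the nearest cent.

January 1 – January 19, 2015: 19 days at 1.1% → $985,000 × 1.1% × 19/365 = $564.0137
January 20 – April 19, 2015: 90 days at 1.35% → $985,000 × 1.35% × 90/365 = $3,278.8356
April 20 – November 25, 2015: 220 days at 1.45% → $985,000 × 1.45% × 220/365 = $8,608.6301
November 26 – December 31, 2015: 36 days at 0.9% → $985,000 × 0.9% × 36/365 = $874.3562
Total = $13,325.8356

$13,325.84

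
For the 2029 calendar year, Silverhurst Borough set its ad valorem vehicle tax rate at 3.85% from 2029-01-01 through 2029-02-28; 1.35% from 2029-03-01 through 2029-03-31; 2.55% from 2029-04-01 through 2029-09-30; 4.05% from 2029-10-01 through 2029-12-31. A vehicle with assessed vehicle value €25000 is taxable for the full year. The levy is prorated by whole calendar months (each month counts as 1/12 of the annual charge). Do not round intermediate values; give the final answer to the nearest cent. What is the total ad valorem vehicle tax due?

2029-01-01 to 2029-02-28: 2 months at 3.85% → €25000 × 3.85% × 2/12 = €160.4167
2029-03-01 to 2029-03-31: 1 month at 1.35% → €25000 × 1.35% × 1/12 = €28.1250
2029-04-01 to 2029-09-30: 6 months at 2.55% → €25000 × 2.55% × 6/12 = €318.7500
2029-10-01 to 2029-12-31: 3 months at 4.05% → €25000 × 4.05% × 3/12 = €253.1250
Total = €760.4167

€760.42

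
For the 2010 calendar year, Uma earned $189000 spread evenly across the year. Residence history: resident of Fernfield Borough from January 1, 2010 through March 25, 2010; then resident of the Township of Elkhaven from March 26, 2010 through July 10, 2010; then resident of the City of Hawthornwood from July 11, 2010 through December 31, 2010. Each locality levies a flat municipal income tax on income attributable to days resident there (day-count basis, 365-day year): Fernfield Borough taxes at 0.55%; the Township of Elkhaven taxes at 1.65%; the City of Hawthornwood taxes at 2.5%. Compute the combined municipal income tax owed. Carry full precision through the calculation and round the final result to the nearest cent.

Fernfield Borough, January 1 – March 25, 2010: 84 days → $189000 × 0.55% × 84/365 = $239.2274
The Township of Elkhaven, March 26 – July 10, 2010: 107 days → $189000 × 1.65% × 107/365 = $914.1904
The City of Hawthornwood, July 11 – December 31, 2010: 174 days → $189000 × 2.5% × 174/365 = $2252.4658
Total = $3405.8836

$3405.88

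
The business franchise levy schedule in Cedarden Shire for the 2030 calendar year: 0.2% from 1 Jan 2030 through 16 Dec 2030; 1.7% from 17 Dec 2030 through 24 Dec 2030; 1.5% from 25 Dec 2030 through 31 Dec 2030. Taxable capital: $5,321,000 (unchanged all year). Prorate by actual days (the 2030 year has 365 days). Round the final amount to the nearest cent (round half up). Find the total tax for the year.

$13,717.98

1 Jan – 16 Dec 2030: 350 days at 0.2% → $5,321,000 × 0.2% × 350/365 = $10,204.6575
17 Dec – 24 Dec 2030: 8 days at 1.7% → $5,321,000 × 1.7% × 8/365 = $1,982.6192
25 Dec – 31 Dec 2030: 7 days at 1.5% → $5,321,000 × 1.5% × 7/365 = $1,530.6986
Total = $13,717.9753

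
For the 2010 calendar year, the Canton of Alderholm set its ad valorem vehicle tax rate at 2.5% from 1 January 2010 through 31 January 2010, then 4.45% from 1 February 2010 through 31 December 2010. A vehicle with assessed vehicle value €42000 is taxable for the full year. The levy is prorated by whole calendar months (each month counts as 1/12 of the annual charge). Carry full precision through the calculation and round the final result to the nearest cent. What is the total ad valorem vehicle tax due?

1 January – 31 January 2010: 1 month at 2.5% → €42000 × 2.5% × 1/12 = €87.5000
1 February – 31 December 2010: 11 months at 4.45% → €42000 × 4.45% × 11/12 = €1713.2500
Total = €1800.7500

€1800.75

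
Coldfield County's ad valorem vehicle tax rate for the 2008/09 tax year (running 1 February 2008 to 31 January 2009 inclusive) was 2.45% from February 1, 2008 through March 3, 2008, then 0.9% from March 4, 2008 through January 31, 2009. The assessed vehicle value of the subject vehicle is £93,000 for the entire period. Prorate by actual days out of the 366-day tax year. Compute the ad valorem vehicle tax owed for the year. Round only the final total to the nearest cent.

£963.03

February 1 – March 3, 2008: 32 days at 2.45% → £93,000 × 2.45% × 32/366 = £199.2131
March 4, 2008 – January 31, 2009: 334 days at 0.9% → £93,000 × 0.9% × 334/366 = £763.8197
Total = £963.0328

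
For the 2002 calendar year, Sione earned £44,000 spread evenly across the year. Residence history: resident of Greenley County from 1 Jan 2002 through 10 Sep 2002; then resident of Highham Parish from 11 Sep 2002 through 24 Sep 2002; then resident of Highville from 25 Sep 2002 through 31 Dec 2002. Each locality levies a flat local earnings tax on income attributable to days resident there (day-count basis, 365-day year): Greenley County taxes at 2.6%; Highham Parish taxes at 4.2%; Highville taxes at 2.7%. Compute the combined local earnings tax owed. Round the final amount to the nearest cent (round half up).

Greenley County, 1 Jan – 10 Sep 2002: 253 days → £44,000 × 2.6% × 253/365 = £792.9644
Highham Parish, 11 Sep – 24 Sep 2002: 14 days → £44,000 × 4.2% × 14/365 = £70.8822
Highville, 25 Sep – 31 Dec 2002: 98 days → £44,000 × 2.7% × 98/365 = £318.9699
Total = £1,182.8164

£1,182.82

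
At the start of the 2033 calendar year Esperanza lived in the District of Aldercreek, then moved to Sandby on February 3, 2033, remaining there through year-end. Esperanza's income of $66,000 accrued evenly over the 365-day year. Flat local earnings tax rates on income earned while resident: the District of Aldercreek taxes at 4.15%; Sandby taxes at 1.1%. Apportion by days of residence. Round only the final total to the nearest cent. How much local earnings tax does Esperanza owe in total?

$908.00

The District of Aldercreek, January 1 – February 2, 2033: 33 days → $66,000 × 4.15% × 33/365 = $247.6356
Sandby, February 3 – December 31, 2033: 332 days → $66,000 × 1.1% × 332/365 = $660.3616
Total = $907.9973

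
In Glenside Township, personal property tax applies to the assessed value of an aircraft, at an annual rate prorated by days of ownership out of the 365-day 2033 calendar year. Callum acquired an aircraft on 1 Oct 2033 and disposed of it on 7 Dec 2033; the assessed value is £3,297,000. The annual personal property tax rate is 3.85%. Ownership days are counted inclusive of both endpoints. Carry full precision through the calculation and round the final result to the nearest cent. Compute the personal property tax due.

Days held (1 Oct – 7 Dec 2033): 68 out of 365
Tax = £3,297,000 × 3.85% × 68/365 = £23,648.0712

£23,648.07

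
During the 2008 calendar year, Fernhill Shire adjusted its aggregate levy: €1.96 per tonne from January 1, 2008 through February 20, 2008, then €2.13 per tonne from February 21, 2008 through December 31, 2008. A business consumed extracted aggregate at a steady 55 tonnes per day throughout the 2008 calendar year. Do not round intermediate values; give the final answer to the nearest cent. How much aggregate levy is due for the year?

January 1 – February 20, 2008: 51 days × 55 tonnes/day = 2,805 tonnes at €1.96/tonne → €5497.80
February 21 – December 31, 2008: 315 days × 55 tonnes/day = 17,325 tonnes at €2.13/tonne → €36902.25

€42400.05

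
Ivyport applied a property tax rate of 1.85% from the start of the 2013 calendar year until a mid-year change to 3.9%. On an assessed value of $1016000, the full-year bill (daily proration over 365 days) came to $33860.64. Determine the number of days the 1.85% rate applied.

101 days

Let d = days at the first rate; then 365 − d days at the second rate.
$1016000 × [1.85%·d + 3.9%·(365−d)] / 365 = $33860.64
Solving gives d = 101, so the new rate took effect on 12 Apr 2013.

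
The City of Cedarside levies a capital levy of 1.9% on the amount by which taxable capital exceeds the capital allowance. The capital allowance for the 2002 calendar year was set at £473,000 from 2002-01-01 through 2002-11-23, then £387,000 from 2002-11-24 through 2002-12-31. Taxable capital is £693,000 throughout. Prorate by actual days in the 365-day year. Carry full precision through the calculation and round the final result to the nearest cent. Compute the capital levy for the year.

2002-01-01 to 2002-11-23: 327 days, exemption £473,000 → (£693,000 − £473,000) × 1.9% × 327/365 = £3,744.8219
2002-11-24 to 2002-12-31: 38 days, exemption £387,000 → (£693,000 − £387,000) × 1.9% × 38/365 = £605.2932
Total = £4,350.1151

£4,350.12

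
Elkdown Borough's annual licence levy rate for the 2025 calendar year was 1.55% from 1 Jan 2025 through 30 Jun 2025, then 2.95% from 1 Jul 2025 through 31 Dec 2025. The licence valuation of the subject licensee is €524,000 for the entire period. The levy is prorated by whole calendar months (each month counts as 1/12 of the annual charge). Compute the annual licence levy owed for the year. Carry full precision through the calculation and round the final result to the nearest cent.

€11,790.00

1 Jan – 30 Jun 2025: 6 months at 1.55% → €524,000 × 1.55% × 6/12 = €4,061.0000
1 Jul – 31 Dec 2025: 6 months at 2.95% → €524,000 × 2.95% × 6/12 = €7,729.0000
Total = €11,790.0000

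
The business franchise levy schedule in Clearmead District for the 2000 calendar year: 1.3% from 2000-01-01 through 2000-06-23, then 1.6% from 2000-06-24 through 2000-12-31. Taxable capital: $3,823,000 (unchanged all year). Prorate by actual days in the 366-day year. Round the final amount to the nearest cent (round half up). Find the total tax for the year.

2000-01-01 to 2000-06-23: 175 days at 1.3% → $3,823,000 × 1.3% × 175/366 = $23,763.1831
2000-06-24 to 2000-12-31: 191 days at 1.6% → $3,823,000 × 1.6% × 191/366 = $31,921.0055
Total = $55,684.1885

$55,684.19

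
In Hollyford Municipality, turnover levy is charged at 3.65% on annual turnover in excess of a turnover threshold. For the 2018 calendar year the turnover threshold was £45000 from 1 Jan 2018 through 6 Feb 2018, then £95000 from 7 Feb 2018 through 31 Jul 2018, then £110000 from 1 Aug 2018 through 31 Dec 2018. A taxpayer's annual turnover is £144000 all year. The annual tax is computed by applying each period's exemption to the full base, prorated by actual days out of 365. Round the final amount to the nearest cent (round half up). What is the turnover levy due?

£1744.00

1 Jan – 6 Feb 2018: 37 days, exemption £45000 → (£144000 − £45000) × 3.65% × 37/365 = £366.3000
7 Feb – 31 Jul 2018: 175 days, exemption £95000 → (£144000 − £95000) × 3.65% × 175/365 = £857.5000
1 Aug – 31 Dec 2018: 153 days, exemption £110000 → (£144000 − £110000) × 3.65% × 153/365 = £520.2000
Total = £1744.0000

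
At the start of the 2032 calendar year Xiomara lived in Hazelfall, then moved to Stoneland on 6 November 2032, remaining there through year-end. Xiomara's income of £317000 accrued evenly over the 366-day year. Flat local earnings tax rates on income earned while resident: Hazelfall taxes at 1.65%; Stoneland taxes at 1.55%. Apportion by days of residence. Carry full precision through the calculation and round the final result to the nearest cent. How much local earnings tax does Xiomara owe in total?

Hazelfall, 1 January – 5 November 2032: 310 days → £317000 × 1.65% × 310/366 = £4430.2049
Stoneland, 6 November – 31 December 2032: 56 days → £317000 × 1.55% × 56/366 = £751.7923
Total = £5181.9973

£5182.00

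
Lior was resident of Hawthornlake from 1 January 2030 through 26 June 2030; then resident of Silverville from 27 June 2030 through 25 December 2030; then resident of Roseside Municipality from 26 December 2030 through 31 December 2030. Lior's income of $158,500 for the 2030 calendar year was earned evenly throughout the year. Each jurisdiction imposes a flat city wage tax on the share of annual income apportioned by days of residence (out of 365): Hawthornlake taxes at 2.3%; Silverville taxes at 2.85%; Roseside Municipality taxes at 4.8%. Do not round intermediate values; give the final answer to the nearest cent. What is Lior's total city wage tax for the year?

$4,145.32

Hawthornlake, 1 January – 26 June 2030: 177 days → $158,500 × 2.3% × 177/365 = $1,767.8178
Silverville, 27 June – 25 December 2030: 182 days → $158,500 × 2.85% × 182/365 = $2,252.4370
Roseside Municipality, 26 December – 31 December 2030: 6 days → $158,500 × 4.8% × 6/365 = $125.0630
Total = $4,145.3178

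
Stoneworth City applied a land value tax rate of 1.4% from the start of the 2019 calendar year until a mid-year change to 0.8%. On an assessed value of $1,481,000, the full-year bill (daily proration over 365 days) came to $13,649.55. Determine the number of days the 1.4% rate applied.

Let d = days at the first rate; then 365 − d days at the second rate.
$1,481,000 × [1.4%·d + 0.8%·(365−d)] / 365 = $13,649.55
Solving gives d = 74, so the new rate took effect on March 16, 2019.

74 days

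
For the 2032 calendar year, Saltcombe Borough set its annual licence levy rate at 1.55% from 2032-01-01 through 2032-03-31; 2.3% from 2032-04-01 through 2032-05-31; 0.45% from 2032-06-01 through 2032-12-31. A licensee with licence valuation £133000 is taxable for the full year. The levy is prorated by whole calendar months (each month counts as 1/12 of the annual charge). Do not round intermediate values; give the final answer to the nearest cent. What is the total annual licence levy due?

2032-01-01 to 2032-03-31: 3 months at 1.55% → £133000 × 1.55% × 3/12 = £515.3750
2032-04-01 to 2032-05-31: 2 months at 2.3% → £133000 × 2.3% × 2/12 = £509.8333
2032-06-01 to 2032-12-31: 7 months at 0.45% → £133000 × 0.45% × 7/12 = £349.1250
Total = £1374.3333

£1374.33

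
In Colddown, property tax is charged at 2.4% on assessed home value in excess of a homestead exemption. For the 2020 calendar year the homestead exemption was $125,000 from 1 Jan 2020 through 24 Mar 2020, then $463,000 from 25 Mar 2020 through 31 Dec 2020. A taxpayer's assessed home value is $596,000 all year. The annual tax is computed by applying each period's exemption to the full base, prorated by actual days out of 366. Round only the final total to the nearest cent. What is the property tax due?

1 Jan – 24 Mar 2020: 84 days, exemption $125,000 → ($596,000 − $125,000) × 2.4% × 84/366 = $2,594.3607
25 Mar – 31 Dec 2020: 282 days, exemption $463,000 → ($596,000 − $463,000) × 2.4% × 282/366 = $2,459.4098
Total = $5,053.7705

$5,053.77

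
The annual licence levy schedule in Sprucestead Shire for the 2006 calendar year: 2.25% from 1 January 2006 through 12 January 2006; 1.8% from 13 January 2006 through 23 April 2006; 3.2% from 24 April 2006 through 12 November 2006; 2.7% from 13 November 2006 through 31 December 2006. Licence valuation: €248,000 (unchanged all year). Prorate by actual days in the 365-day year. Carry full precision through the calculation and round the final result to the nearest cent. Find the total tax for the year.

€6,731.33

1 January – 12 January 2006: 12 days at 2.25% → €248,000 × 2.25% × 12/365 = €183.4521
13 January – 23 April 2006: 101 days at 1.8% → €248,000 × 1.8% × 101/365 = €1,235.2438
24 April – 12 November 2006: 203 days at 3.2% → €248,000 × 3.2% × 203/365 = €4,413.7205
13 November – 31 December 2006: 49 days at 2.7% → €248,000 × 2.7% × 49/365 = €898.9151
Total = €6,731.3315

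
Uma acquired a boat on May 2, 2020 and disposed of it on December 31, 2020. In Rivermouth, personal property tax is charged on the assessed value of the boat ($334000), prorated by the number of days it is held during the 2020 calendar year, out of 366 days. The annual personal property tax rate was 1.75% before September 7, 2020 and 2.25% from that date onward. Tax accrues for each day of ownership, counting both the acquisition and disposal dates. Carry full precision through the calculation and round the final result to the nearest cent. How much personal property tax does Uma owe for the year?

$4425.96

May 2 – September 6, 2020: 128 days at 1.75% → $334000 × 1.75% × 128/366 = $2044.1530
September 7 – December 31, 2020: 116 days at 2.25% → $334000 × 2.25% × 116/366 = $2381.8033
Total = $4425.9563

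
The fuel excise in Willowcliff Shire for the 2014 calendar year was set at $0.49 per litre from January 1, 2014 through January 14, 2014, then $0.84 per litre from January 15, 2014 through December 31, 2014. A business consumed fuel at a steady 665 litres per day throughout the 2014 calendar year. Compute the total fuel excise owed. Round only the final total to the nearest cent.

$200,630.50

January 1 – January 14, 2014: 14 days × 665 litres/day = 9,310 litres at $0.49/litre → $4,561.90
January 15 – December 31, 2014: 351 days × 665 litres/day = 233,415 litres at $0.84/litre → $196,068.60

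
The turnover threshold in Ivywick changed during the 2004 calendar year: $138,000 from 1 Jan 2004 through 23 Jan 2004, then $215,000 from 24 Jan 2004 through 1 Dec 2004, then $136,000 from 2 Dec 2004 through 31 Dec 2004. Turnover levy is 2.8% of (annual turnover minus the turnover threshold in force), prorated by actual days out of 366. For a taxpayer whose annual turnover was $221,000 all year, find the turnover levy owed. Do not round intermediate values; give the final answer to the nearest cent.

1 Jan – 23 Jan 2004: 23 days, exemption $138,000 → ($221,000 − $138,000) × 2.8% × 23/366 = $146.0437
24 Jan – 1 Dec 2004: 313 days, exemption $215,000 → ($221,000 − $215,000) × 2.8% × 313/366 = $143.6721
2 Dec – 31 Dec 2004: 30 days, exemption $136,000 → ($221,000 − $136,000) × 2.8% × 30/366 = $195.0820
Total = $484.7978

$484.80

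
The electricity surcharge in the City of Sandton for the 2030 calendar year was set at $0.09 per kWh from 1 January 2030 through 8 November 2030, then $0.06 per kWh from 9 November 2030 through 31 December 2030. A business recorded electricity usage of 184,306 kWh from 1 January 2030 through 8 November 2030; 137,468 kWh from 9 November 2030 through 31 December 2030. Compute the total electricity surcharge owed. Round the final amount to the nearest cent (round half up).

$24,835.62

1 January – 8 November 2030: 184,306 kWh at $0.09/kWh → $16,587.54
9 November – 31 December 2030: 137,468 kWh at $0.06/kWh → $8,248.08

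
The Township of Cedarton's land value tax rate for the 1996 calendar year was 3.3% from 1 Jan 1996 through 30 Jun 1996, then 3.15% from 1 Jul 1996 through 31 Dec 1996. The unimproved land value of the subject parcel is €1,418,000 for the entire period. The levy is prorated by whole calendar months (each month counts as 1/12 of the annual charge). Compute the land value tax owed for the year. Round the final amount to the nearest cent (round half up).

€45,730.50

1 Jan – 30 Jun 1996: 6 months at 3.3% → €1,418,000 × 3.3% × 6/12 = €23,397.0000
1 Jul – 31 Dec 1996: 6 months at 3.15% → €1,418,000 × 3.15% × 6/12 = €22,333.5000
Total = €45,730.5000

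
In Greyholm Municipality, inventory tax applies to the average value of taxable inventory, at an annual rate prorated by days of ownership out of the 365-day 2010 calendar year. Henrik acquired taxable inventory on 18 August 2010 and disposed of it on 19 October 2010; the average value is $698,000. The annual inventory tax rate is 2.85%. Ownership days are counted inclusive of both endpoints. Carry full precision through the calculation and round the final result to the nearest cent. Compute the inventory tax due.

$3,433.59

Days held (18 August – 19 October 2010): 63 out of 365
Tax = $698,000 × 2.85% × 63/365 = $3,433.5863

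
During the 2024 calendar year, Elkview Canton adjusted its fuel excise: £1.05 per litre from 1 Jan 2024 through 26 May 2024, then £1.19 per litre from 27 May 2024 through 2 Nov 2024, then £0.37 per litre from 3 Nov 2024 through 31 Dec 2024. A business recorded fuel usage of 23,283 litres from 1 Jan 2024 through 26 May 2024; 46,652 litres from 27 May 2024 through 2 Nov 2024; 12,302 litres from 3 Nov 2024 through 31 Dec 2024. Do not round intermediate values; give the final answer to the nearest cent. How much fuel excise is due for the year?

£84,514.77

1 Jan – 26 May 2024: 23,283 litres at £1.05/litre → £24,447.15
27 May – 2 Nov 2024: 46,652 litres at £1.19/litre → £55,515.88
3 Nov – 31 Dec 2024: 12,302 litres at £0.37/litre → £4,551.74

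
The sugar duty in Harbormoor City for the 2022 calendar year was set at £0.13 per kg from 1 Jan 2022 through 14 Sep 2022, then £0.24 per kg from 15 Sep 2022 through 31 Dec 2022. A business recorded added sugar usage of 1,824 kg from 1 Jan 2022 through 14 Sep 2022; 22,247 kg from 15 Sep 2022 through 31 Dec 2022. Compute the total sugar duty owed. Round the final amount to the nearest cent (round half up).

1 Jan – 14 Sep 2022: 1,824 kg at £0.13/kg → £237.12
15 Sep – 31 Dec 2022: 22,247 kg at £0.24/kg → £5339.28

£5576.40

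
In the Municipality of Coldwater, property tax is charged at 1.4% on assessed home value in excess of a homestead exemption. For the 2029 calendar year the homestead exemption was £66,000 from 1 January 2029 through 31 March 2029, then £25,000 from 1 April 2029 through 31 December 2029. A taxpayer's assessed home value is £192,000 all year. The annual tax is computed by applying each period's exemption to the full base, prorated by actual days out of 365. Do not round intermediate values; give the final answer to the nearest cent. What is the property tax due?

1 January – 31 March 2029: 90 days, exemption £66,000 → (£192,000 − £66,000) × 1.4% × 90/365 = £434.9589
1 April – 31 December 2029: 275 days, exemption £25,000 → (£192,000 − £25,000) × 1.4% × 275/365 = £1,761.5068
Total = £2,196.4658

£2,196.47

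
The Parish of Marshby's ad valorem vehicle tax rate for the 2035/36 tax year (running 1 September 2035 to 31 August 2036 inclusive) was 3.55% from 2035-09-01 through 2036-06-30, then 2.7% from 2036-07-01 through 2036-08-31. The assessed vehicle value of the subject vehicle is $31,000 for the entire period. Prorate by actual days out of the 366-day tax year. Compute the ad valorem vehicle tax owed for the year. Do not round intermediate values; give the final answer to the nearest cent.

2035-09-01 to 2036-06-30: 304 days at 3.55% → $31,000 × 3.55% × 304/366 = $914.0765
2036-07-01 to 2036-08-31: 62 days at 2.7% → $31,000 × 2.7% × 62/366 = $141.7869
Total = $1,055.8634

$1,055.86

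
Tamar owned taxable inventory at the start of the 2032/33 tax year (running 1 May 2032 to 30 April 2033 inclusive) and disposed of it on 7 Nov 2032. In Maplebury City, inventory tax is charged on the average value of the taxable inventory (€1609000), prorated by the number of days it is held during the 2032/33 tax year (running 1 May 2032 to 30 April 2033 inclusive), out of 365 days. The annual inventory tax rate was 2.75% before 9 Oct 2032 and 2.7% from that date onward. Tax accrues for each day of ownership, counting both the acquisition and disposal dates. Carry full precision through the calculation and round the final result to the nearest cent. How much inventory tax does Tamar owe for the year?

1 May – 8 Oct 2032: 161 days at 2.75% → €1609000 × 2.75% × 161/365 = €19517.3904
9 Oct – 7 Nov 2032: 30 days at 2.7% → €1609000 × 2.7% × 30/365 = €3570.6575
Total = €23088.0479

€23088.05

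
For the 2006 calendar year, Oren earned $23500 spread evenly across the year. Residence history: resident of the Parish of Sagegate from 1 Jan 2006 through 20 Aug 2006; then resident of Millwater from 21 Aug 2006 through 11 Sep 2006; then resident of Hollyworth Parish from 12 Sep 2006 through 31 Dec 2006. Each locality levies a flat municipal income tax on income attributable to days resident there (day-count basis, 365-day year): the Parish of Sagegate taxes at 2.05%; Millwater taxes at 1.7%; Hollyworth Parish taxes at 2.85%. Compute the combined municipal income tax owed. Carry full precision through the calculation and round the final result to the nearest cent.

The Parish of Sagegate, 1 Jan – 20 Aug 2006: 232 days → $23500 × 2.05% × 232/365 = $306.2082
Millwater, 21 Aug – 11 Sep 2006: 22 days → $23500 × 1.7% × 22/365 = $24.0795
Hollyworth Parish, 12 Sep – 31 Dec 2006: 111 days → $23500 × 2.85% × 111/365 = $203.6774
Total = $533.9651

$533.97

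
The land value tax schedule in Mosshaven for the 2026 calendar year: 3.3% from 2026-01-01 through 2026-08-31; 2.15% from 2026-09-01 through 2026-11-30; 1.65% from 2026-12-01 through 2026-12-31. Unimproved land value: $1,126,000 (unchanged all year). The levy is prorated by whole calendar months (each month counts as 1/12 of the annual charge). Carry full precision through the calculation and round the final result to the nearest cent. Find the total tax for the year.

2026-01-01 to 2026-08-31: 8 months at 3.3% → $1,126,000 × 3.3% × 8/12 = $24,772.0000
2026-09-01 to 2026-11-30: 3 months at 2.15% → $1,126,000 × 2.15% × 3/12 = $6,052.2500
2026-12-01 to 2026-12-31: 1 month at 1.65% → $1,126,000 × 1.65% × 1/12 = $1,548.2500
Total = $32,372.5000

$32,372.50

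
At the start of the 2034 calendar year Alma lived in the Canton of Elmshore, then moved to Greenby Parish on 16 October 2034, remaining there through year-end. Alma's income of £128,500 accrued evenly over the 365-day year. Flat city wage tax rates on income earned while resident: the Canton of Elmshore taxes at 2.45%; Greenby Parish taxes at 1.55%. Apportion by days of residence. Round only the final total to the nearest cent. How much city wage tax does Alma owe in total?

The Canton of Elmshore, 1 January – 15 October 2034: 288 days → £128,500 × 2.45% × 288/365 = £2,484.0986
Greenby Parish, 16 October – 31 December 2034: 77 days → £128,500 × 1.55% × 77/365 = £420.1774
Total = £2,904.2760

£2,904.28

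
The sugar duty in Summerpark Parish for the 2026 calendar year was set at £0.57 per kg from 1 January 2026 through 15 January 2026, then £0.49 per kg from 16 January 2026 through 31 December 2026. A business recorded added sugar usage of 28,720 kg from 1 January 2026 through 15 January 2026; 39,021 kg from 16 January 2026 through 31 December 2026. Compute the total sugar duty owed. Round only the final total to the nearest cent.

1 January – 15 January 2026: 28,720 kg at £0.57/kg → £16,370.40
16 January – 31 December 2026: 39,021 kg at £0.49/kg → £19,120.29

£35,490.69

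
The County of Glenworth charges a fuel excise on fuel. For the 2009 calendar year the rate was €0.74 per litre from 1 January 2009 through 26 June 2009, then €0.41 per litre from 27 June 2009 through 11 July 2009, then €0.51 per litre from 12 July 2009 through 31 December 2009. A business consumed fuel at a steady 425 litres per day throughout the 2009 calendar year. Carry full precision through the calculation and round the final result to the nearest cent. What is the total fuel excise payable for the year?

€95,778.00

1 January – 26 June 2009: 177 days × 425 litres/day = 75,225 litres at €0.74/litre → €55,666.50
27 June – 11 July 2009: 15 days × 425 litres/day = 6,375 litres at €0.41/litre → €2,613.75
12 July – 31 December 2009: 173 days × 425 litres/day = 73,525 litres at €0.51/litre → €37,497.75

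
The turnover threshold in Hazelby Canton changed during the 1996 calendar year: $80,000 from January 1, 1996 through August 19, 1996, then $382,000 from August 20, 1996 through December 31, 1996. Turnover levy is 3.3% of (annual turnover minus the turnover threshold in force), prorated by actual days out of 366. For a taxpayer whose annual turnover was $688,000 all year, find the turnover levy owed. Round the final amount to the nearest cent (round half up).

January 1 – August 19, 1996: 232 days, exemption $80,000 → ($688,000 − $80,000) × 3.3% × 232/366 = $12,718.1639
August 20 – December 31, 1996: 134 days, exemption $382,000 → ($688,000 − $382,000) × 3.3% × 134/366 = $3,697.0820
Total = $16,415.2459

$16,415.25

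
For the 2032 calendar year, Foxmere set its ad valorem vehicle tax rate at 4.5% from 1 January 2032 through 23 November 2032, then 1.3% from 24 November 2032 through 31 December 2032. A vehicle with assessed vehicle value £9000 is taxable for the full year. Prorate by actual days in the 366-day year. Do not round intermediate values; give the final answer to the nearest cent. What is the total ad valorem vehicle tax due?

1 January – 23 November 2032: 328 days at 4.5% → £9000 × 4.5% × 328/366 = £362.9508
24 November – 31 December 2032: 38 days at 1.3% → £9000 × 1.3% × 38/366 = £12.1475
Total = £375.0984

£375.10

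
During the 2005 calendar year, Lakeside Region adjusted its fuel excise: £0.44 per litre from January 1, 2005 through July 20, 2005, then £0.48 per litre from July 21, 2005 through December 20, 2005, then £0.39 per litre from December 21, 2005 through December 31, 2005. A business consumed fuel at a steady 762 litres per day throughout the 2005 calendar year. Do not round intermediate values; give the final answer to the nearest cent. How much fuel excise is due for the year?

£126,621.54

January 1 – July 20, 2005: 201 days × 762 litres/day = 153,162 litres at £0.44/litre → £67,391.28
July 21 – December 20, 2005: 153 days × 762 litres/day = 116,586 litres at £0.48/litre → £55,961.28
December 21 – December 31, 2005: 11 days × 762 litres/day = 8,382 litres at £0.39/litre → £3,268.98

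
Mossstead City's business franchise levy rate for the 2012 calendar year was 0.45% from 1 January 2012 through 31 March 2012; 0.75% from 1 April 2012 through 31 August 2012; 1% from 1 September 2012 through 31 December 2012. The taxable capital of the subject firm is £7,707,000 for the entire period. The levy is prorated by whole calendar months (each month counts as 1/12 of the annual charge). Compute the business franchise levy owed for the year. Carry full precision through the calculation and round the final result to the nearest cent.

£58,444.75

1 January – 31 March 2012: 3 months at 0.45% → £7,707,000 × 0.45% × 3/12 = £8,670.3750
1 April – 31 August 2012: 5 months at 0.75% → £7,707,000 × 0.75% × 5/12 = £24,084.3750
1 September – 31 December 2012: 4 months at 1% → £7,707,000 × 1% × 4/12 = £25,690.0000
Total = £58,444.7500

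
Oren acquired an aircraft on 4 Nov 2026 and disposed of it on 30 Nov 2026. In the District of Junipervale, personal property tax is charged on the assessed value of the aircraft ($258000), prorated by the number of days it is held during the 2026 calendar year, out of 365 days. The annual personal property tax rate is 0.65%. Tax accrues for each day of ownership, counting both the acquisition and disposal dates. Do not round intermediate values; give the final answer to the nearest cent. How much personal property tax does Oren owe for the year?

$124.05

Days held (4 Nov – 30 Nov 2026): 27 out of 365
Tax = $258000 × 0.65% × 27/365 = $124.0521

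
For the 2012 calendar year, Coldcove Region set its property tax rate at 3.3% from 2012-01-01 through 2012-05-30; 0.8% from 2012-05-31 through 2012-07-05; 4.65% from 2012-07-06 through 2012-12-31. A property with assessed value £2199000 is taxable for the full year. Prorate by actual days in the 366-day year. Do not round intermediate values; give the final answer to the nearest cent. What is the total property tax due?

£81678.43

2012-01-01 to 2012-05-30: 151 days at 3.3% → £2199000 × 3.3% × 151/366 = £29938.8443
2012-05-31 to 2012-07-05: 36 days at 0.8% → £2199000 × 0.8% × 36/366 = £1730.3607
2012-07-06 to 2012-12-31: 179 days at 4.65% → £2199000 × 4.65% × 179/366 = £50009.2254
Total = £81678.4303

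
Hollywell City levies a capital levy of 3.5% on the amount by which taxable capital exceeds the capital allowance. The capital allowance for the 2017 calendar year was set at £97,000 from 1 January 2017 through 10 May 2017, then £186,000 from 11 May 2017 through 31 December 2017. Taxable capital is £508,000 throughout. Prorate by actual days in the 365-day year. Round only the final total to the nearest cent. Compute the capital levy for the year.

£12,379.45

1 January – 10 May 2017: 130 days, exemption £97,000 → (£508,000 − £97,000) × 3.5% × 130/365 = £5,123.4247
11 May – 31 December 2017: 235 days, exemption £186,000 → (£508,000 − £186,000) × 3.5% × 235/365 = £7,256.0274
Total = £12,379.4521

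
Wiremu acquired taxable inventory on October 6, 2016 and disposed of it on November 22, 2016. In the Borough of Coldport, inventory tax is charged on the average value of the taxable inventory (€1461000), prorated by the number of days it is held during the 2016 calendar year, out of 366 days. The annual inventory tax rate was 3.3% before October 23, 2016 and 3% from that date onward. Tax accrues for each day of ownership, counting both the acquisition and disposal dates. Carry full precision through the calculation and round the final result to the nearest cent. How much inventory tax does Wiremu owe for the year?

€5951.78

October 6 – October 22, 2016: 17 days at 3.3% → €1461000 × 3.3% × 17/366 = €2239.4016
October 23 – November 22, 2016: 31 days at 3% → €1461000 × 3% × 31/366 = €3712.3770
Total = €5951.7787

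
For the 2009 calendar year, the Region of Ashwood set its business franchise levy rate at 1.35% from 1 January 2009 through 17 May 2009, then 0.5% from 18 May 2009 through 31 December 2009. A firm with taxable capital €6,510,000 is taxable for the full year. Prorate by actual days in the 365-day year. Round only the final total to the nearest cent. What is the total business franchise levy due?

1 January – 17 May 2009: 137 days at 1.35% → €6,510,000 × 1.35% × 137/365 = €32,986.9726
18 May – 31 December 2009: 228 days at 0.5% → €6,510,000 × 0.5% × 228/365 = €20,332.6027
Total = €53,319.5753

€53,319.58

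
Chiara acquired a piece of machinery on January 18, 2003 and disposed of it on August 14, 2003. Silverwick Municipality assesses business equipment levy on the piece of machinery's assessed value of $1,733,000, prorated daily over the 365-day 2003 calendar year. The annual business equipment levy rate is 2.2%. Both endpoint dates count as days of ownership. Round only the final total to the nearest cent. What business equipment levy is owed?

$21,831.05

Days held (January 18 – August 14, 2003): 209 out of 365
Tax = $1,733,000 × 2.2% × 209/365 = $21,831.0521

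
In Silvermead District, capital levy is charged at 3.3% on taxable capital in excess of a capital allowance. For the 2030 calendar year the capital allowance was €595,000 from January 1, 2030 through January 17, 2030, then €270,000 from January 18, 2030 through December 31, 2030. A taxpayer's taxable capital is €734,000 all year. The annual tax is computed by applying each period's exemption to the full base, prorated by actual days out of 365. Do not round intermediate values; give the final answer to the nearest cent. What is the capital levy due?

January 1 – January 17, 2030: 17 days, exemption €595,000 → (€734,000 − €595,000) × 3.3% × 17/365 = €213.6411
January 18 – December 31, 2030: 348 days, exemption €270,000 → (€734,000 − €270,000) × 3.3% × 348/365 = €14,598.8384
Total = €14,812.4795

€14,812.48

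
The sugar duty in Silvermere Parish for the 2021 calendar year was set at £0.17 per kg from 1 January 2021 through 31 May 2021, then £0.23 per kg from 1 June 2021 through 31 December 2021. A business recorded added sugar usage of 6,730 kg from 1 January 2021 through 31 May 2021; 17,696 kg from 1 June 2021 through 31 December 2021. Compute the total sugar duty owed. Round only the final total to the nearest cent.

1 January – 31 May 2021: 6,730 kg at £0.17/kg → £1,144.10
1 June – 31 December 2021: 17,696 kg at £0.23/kg → £4,070.08

£5,214.18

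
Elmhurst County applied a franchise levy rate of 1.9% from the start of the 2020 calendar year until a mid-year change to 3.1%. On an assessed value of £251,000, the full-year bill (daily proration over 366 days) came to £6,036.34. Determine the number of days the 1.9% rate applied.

Let d = days at the first rate; then 366 − d days at the second rate.
£251,000 × [1.9%·d + 3.1%·(366−d)] / 366 = £6,036.34
Solving gives d = 212, so the new rate took effect on 31 July 2020.

212 days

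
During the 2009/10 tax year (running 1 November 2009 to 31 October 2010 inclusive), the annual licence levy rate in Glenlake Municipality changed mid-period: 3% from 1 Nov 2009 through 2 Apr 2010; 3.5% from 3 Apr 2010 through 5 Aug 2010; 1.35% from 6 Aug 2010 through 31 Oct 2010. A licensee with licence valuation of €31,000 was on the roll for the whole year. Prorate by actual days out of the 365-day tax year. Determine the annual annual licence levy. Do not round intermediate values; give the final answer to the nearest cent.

1 Nov 2009 – 2 Apr 2010: 153 days at 3% → €31,000 × 3% × 153/365 = €389.8356
3 Apr – 5 Aug 2010: 125 days at 3.5% → €31,000 × 3.5% × 125/365 = €371.5753
6 Aug – 31 Oct 2010: 87 days at 1.35% → €31,000 × 1.35% × 87/365 = €99.7521
Total = €861.1630

€861.16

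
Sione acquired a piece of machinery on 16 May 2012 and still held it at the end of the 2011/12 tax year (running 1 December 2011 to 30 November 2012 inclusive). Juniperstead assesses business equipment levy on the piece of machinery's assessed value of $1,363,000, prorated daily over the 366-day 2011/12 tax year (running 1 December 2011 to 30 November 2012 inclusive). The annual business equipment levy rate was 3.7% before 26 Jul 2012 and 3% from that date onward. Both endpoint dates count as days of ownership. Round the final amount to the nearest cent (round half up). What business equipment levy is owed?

16 May – 25 Jul 2012: 71 days at 3.7% → $1,363,000 × 3.7% × 71/366 = $9,783.0628
26 Jul – 30 Nov 2012: 128 days at 3% → $1,363,000 × 3% × 128/366 = $14,300.3279
Total = $24,083.3907

$24,083.39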